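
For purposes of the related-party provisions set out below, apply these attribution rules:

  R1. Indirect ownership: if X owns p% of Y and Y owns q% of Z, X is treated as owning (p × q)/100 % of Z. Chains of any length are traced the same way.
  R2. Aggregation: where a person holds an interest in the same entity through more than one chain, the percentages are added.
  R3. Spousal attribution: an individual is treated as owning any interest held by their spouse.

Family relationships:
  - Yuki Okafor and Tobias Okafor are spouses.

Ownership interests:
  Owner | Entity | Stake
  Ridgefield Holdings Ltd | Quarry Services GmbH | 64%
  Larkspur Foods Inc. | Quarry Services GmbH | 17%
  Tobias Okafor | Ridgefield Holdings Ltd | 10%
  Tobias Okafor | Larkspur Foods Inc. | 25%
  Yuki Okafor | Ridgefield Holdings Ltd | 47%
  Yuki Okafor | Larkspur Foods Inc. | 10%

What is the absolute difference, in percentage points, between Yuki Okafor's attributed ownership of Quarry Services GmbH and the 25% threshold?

By spousal attribution (R3), Yuki Okafor is treated as also owning Tobias Okafor's interest in Larkspur Foods Inc, giving 10% + 25% = 35%.
By spousal attribution (R3), Yuki Okafor is treated as also owning Tobias Okafor's interest in Ridgefield Holdings Ltd, giving 47% + 10% = 57%.
Chain via Larkspur Foods Inc. (R1): 35% × 17% = 5.95% of Quarry Services GmbH.
Chain via Ridgefield Holdings Ltd (R1): 57% × 64% = 36.48% of Quarry Services GmbH.
Aggregating (R2): 5.95% + 36.48% = 42.43%.
42.43% exceeds the 25% threshold by 17.43 percentage points.

17.43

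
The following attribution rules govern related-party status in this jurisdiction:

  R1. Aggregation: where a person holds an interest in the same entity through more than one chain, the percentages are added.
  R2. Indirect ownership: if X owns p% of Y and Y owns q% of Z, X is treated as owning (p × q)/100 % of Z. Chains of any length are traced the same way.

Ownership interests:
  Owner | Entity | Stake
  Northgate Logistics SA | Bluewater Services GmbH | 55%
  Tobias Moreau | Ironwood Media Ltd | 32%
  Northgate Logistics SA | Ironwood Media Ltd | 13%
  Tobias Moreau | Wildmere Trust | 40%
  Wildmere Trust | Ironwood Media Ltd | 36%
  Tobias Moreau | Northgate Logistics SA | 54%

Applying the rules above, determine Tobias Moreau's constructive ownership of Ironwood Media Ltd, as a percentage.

53.42%

Chain via Wildmere Trust (R2): 40% × 36% = 14.4% of Ironwood Media Ltd.
Chain via Northgate Logistics SA (R2): 54% × 13% = 7.02% of Ironwood Media Ltd.
Direct interest in Ironwood Media Ltd: 32%.
Aggregating (R1): 14.4% + 7.02% + 32% = 53.42%.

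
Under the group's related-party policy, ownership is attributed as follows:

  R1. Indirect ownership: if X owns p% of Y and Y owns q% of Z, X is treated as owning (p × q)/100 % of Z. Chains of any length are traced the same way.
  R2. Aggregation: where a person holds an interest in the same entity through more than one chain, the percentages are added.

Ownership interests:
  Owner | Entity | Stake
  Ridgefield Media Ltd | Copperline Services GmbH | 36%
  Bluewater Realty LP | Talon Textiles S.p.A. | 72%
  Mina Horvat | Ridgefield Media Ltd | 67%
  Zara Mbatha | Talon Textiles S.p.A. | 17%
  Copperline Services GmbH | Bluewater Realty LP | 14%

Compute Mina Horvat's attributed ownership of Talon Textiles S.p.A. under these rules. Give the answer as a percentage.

2.431296%

Chain via Ridgefield Media Ltd → Copperline Services GmbH → Bluewater Realty LP (R1): 67% × 36% × 14% × 72% = 2.431296% of Talon Textiles S.p.A.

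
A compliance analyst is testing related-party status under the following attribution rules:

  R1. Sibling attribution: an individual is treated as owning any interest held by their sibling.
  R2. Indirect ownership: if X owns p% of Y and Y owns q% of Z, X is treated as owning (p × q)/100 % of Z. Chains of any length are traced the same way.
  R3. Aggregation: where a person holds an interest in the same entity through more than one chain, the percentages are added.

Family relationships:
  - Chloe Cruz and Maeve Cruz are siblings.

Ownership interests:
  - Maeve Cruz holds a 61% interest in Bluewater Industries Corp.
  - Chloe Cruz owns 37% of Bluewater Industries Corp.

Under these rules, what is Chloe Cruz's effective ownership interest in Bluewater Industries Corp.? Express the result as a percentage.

98%

By sibling attribution (R1), Chloe Cruz is treated as also owning Maeve Cruz's interest in Bluewater Industries Corp, giving 37% + 61% = 98%.
Direct interest in Bluewater Industries Corp: 98%.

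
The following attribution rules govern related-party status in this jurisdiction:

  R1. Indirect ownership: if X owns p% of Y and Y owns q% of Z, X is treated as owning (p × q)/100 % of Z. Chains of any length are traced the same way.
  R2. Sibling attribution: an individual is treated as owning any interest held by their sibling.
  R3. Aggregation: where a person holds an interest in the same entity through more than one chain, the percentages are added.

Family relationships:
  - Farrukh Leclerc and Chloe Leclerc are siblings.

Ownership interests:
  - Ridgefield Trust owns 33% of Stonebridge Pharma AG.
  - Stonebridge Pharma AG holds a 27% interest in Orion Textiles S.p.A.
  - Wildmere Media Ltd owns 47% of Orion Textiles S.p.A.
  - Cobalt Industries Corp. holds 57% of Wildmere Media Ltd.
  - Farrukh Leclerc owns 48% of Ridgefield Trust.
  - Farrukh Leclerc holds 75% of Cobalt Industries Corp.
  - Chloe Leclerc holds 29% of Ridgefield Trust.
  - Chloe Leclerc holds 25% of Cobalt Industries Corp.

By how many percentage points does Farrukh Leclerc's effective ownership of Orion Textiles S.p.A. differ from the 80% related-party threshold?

46.3493

By sibling attribution (R2), Farrukh Leclerc is treated as also owning Chloe Leclerc's interest in Cobalt Industries Corp, giving 75% + 25% = 100%.
By sibling attribution (R2), Farrukh Leclerc is treated as also owning Chloe Leclerc's interest in Ridgefield Trust, giving 48% + 29% = 77%.
Chain via Cobalt Industries Corp. → Wildmere Media Ltd (R1): 100% × 57% × 47% = 26.79% of Orion Textiles S.p.A.
Chain via Ridgefield Trust → Stonebridge Pharma AG (R1): 77% × 33% × 27% = 6.8607% of Orion Textiles S.p.A.
Aggregating (R3): 26.79% + 6.8607% = 33.6507%.
33.6507% falls short of the 80% threshold by 46.3493 percentage points.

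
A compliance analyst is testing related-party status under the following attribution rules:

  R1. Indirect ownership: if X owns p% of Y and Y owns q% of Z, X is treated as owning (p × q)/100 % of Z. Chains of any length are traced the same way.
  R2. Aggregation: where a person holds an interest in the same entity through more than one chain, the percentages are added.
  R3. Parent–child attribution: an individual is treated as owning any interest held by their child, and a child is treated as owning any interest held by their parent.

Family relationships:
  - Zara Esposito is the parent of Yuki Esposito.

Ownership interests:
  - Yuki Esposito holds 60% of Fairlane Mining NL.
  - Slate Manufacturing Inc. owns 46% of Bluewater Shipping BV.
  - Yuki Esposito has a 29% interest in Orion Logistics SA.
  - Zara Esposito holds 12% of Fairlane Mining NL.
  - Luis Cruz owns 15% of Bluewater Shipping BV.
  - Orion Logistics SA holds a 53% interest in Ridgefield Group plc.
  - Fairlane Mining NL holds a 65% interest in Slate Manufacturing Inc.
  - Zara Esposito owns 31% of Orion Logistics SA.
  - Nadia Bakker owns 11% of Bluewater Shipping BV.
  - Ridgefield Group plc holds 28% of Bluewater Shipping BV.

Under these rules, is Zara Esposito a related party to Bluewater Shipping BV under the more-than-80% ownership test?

No

By parent–child attribution (R3), Zara Esposito is treated as also owning Yuki Esposito's interest in Fairlane Mining NL, giving 12% + 60% = 72%.
By parent–child attribution (R3), Zara Esposito is treated as also owning Yuki Esposito's interest in Orion Logistics SA, giving 31% + 29% = 60%.
Chain via Fairlane Mining NL → Slate Manufacturing Inc. (R1): 72% × 65% × 46% = 21.528% of Bluewater Shipping BV.
Chain via Orion Logistics SA → Ridgefield Group plc (R1): 60% × 53% × 28% = 8.904% of Bluewater Shipping BV.
Aggregating (R2): 21.528% + 8.904% = 30.432%.
30.432% does not exceed the 80% threshold, so Zara is not a related party to Bluewater Shipping BV.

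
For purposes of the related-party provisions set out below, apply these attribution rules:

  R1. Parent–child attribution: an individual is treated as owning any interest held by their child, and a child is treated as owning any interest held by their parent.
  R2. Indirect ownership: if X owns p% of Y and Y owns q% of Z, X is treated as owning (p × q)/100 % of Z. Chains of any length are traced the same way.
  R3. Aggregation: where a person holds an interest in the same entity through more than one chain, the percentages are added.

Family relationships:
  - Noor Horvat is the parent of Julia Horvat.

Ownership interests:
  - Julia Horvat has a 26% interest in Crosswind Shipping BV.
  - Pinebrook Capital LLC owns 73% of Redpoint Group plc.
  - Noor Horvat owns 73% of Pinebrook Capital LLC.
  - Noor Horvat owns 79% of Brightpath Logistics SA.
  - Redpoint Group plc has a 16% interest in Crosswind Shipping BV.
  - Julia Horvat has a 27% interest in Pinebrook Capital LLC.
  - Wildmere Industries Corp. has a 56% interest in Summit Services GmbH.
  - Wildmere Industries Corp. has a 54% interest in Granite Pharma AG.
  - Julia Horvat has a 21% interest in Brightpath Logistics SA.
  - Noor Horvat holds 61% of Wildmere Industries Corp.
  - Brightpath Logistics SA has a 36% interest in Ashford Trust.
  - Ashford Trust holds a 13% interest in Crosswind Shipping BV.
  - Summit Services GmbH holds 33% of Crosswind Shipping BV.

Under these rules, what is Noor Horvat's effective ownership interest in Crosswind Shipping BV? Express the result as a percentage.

By parent–child attribution (R1), Noor Horvat is treated as also owning Julia Horvat's interest in Brightpath Logistics SA, giving 79% + 21% = 100%.
By parent–child attribution (R1), Noor Horvat is treated as also owning Julia Horvat's interest in Pinebrook Capital LLC, giving 73% + 27% = 100%.
By parent–child attribution (R1), Noor Horvat is treated as owning Julia Horvat's 26% interest in Crosswind Shipping BV.
Chain via Brightpath Logistics SA → Ashford Trust (R2): 100% × 36% × 13% = 4.68% of Crosswind Shipping BV.
Chain via Wildmere Industries Corp. → Summit Services GmbH (R2): 61% × 56% × 33% = 11.2728% of Crosswind Shipping BV.
Chain via Pinebrook Capital LLC → Redpoint Group plc (R2): 100% × 73% × 16% = 11.68% of Crosswind Shipping BV.
Direct interest in Crosswind Shipping BV: 26%.
Aggregating (R3): 4.68% + 11.2728% + 11.68% + 26% = 53.6328%.

53.6328%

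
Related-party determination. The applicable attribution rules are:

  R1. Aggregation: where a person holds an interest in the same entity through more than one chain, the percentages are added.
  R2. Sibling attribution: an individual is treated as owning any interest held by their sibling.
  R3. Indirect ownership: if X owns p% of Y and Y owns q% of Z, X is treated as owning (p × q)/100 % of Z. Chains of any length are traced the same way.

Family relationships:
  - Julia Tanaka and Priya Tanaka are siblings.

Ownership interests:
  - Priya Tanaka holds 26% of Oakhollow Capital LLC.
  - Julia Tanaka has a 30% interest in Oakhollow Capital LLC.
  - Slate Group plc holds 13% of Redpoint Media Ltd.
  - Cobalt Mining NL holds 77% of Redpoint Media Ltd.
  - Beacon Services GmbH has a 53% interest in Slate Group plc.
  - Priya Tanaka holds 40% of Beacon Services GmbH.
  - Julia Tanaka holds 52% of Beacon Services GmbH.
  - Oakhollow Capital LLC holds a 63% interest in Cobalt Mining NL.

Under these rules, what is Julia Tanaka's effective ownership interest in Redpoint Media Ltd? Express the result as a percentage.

33.5044%

By sibling attribution (R2), Julia Tanaka is treated as also owning Priya Tanaka's interest in Oakhollow Capital LLC, giving 30% + 26% = 56%.
By sibling attribution (R2), Julia Tanaka is treated as also owning Priya Tanaka's interest in Beacon Services GmbH, giving 52% + 40% = 92%.
Chain via Oakhollow Capital LLC → Cobalt Mining NL (R3): 56% × 63% × 77% = 27.1656% of Redpoint Media Ltd.
Chain via Beacon Services GmbH → Slate Group plc (R3): 92% × 53% × 13% = 6.3388% of Redpoint Media Ltd.
Aggregating (R1): 27.1656% + 6.3388% = 33.5044%.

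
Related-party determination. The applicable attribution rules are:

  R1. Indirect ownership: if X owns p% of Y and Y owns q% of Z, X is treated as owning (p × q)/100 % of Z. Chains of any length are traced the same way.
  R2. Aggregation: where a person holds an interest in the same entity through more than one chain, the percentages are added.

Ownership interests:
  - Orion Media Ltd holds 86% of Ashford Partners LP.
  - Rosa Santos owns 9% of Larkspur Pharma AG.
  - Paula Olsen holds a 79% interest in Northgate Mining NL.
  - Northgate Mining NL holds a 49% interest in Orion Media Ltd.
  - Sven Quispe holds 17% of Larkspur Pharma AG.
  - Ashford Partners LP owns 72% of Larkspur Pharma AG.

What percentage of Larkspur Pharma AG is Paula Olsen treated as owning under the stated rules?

Chain via Northgate Mining NL → Orion Media Ltd → Ashford Partners LP (R1): 79% × 49% × 86% × 72% = 23.969232% of Larkspur Pharma AG.

23.969232%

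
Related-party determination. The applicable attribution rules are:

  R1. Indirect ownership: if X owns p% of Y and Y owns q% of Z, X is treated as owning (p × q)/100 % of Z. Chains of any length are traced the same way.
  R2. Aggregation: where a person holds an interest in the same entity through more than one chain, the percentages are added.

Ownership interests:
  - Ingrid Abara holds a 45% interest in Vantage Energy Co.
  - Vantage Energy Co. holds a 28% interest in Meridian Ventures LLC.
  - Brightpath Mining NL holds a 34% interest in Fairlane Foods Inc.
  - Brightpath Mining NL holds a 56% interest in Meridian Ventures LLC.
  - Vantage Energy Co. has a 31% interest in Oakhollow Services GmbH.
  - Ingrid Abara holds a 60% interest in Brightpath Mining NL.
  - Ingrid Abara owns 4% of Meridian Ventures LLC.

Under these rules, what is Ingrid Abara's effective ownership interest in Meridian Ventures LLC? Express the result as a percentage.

Chain via Vantage Energy Co. (R1): 45% × 28% = 12.6% of Meridian Ventures LLC.
Chain via Brightpath Mining NL (R1): 60% × 56% = 33.6% of Meridian Ventures LLC.
Direct interest in Meridian Ventures LLC: 4%.
Aggregating (R2): 12.6% + 33.6% + 4% = 50.2%.

50.2%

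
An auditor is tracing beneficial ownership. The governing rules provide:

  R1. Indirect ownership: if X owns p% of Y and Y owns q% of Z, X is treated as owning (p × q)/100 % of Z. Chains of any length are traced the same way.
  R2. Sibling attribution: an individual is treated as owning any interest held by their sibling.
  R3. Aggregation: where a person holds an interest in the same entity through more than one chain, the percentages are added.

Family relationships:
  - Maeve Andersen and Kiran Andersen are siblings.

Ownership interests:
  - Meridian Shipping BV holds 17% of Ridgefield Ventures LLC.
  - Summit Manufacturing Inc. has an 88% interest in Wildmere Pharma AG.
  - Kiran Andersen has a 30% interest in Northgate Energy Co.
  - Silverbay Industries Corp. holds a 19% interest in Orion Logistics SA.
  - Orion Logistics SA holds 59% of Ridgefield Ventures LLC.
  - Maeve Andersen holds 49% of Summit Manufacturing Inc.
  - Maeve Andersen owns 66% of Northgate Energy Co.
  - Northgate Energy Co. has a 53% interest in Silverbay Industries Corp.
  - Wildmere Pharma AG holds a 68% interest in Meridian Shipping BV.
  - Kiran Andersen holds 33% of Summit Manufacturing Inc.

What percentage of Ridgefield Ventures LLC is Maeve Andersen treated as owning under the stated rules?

14.045344%

By sibling attribution (R2), Maeve Andersen is treated as also owning Kiran Andersen's interest in Summit Manufacturing Inc, giving 49% + 33% = 82%.
By sibling attribution (R2), Maeve Andersen is treated as also owning Kiran Andersen's interest in Northgate Energy Co, giving 66% + 30% = 96%.
Chain via Summit Manufacturing Inc. → Wildmere Pharma AG → Meridian Shipping BV (R1): 82% × 88% × 68% × 17% = 8.341696% of Ridgefield Ventures LLC.
Chain via Northgate Energy Co. → Silverbay Industries Corp. → Orion Logistics SA (R1): 96% × 53% × 19% × 59% = 5.703648% of Ridgefield Ventures LLC.
Aggregating (R3): 8.341696% + 5.703648% = 14.045344%.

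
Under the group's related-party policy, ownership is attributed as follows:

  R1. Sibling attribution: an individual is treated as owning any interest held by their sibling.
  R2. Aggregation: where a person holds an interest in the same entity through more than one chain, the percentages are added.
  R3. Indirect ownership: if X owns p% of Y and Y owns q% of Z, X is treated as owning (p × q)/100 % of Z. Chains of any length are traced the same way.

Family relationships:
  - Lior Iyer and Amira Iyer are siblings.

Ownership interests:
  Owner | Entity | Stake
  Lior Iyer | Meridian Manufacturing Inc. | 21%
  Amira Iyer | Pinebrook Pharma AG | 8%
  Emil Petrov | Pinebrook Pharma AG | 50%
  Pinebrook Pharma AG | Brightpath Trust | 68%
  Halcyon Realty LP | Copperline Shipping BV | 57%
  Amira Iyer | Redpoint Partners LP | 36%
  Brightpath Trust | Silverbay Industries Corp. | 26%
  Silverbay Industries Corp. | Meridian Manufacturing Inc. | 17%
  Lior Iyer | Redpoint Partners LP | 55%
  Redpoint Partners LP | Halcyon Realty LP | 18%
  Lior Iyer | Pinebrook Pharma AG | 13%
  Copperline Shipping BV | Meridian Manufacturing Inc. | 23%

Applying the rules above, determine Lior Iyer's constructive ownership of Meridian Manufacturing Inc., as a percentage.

23.778594%

By sibling attribution (R1), Lior Iyer is treated as also owning Amira Iyer's interest in Pinebrook Pharma AG, giving 13% + 8% = 21%.
By sibling attribution (R1), Lior Iyer is treated as also owning Amira Iyer's interest in Redpoint Partners LP, giving 55% + 36% = 91%.
Chain via Pinebrook Pharma AG → Brightpath Trust → Silverbay Industries Corp. (R3): 21% × 68% × 26% × 17% = 0.631176% of Meridian Manufacturing Inc.
Chain via Redpoint Partners LP → Halcyon Realty LP → Copperline Shipping BV (R3): 91% × 18% × 57% × 23% = 2.147418% of Meridian Manufacturing Inc.
Direct interest in Meridian Manufacturing Inc: 21%.
Aggregating (R2): 0.631176% + 2.147418% + 21% = 23.778594%.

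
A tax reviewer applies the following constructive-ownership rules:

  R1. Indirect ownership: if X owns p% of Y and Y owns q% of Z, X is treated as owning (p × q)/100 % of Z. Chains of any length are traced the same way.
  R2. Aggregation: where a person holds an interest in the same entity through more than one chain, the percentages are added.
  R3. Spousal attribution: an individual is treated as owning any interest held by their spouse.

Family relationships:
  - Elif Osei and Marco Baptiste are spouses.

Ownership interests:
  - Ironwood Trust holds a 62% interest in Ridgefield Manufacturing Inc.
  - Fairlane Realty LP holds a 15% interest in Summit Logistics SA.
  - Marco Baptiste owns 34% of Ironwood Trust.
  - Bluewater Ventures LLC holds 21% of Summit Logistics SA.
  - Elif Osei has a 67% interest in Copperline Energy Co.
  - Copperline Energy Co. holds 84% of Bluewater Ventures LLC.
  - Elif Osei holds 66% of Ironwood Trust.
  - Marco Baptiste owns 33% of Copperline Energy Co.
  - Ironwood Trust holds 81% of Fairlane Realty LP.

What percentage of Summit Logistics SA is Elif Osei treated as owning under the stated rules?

By spousal attribution (R3), Elif Osei is treated as also owning Marco Baptiste's interest in Copperline Energy Co, giving 67% + 33% = 100%.
By spousal attribution (R3), Elif Osei is treated as also owning Marco Baptiste's interest in Ironwood Trust, giving 66% + 34% = 100%.
Chain via Copperline Energy Co. → Bluewater Ventures LLC (R1): 100% × 84% × 21% = 17.64% of Summit Logistics SA.
Chain via Ironwood Trust → Fairlane Realty LP (R1): 100% × 81% × 15% = 12.15% of Summit Logistics SA.
Aggregating (R2): 17.64% + 12.15% = 29.79%.

29.79%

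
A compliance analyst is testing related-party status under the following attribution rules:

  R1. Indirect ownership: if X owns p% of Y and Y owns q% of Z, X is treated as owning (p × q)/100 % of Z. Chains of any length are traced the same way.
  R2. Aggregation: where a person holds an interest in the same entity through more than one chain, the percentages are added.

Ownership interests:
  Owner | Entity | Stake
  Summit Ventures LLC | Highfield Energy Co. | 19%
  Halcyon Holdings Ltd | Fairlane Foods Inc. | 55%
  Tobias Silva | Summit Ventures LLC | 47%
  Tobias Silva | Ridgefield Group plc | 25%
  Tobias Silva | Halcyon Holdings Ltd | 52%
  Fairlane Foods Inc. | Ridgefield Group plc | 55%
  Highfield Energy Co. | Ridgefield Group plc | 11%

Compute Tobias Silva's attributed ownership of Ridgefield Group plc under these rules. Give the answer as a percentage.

41.7123%

Chain via Halcyon Holdings Ltd → Fairlane Foods Inc. (R1): 52% × 55% × 55% = 15.73% of Ridgefield Group plc.
Chain via Summit Ventures LLC → Highfield Energy Co. (R1): 47% × 19% × 11% = 0.9823% of Ridgefield Group plc.
Direct interest in Ridgefield Group plc: 25%.
Aggregating (R2): 15.73% + 0.9823% + 25% = 41.7123%.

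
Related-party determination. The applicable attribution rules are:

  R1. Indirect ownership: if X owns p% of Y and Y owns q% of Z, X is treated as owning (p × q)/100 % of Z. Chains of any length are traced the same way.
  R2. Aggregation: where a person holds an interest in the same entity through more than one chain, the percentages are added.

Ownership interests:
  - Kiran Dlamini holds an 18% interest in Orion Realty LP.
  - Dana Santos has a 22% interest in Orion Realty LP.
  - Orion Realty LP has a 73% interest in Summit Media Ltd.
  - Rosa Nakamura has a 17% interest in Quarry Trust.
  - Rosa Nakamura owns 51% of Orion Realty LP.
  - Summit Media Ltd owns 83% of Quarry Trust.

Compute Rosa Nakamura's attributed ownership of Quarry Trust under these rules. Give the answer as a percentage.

Chain via Orion Realty LP → Summit Media Ltd (R1): 51% × 73% × 83% = 30.9009% of Quarry Trust.
Direct interest in Quarry Trust: 17%.
Aggregating (R2): 30.9009% + 17% = 47.9009%.

47.9009%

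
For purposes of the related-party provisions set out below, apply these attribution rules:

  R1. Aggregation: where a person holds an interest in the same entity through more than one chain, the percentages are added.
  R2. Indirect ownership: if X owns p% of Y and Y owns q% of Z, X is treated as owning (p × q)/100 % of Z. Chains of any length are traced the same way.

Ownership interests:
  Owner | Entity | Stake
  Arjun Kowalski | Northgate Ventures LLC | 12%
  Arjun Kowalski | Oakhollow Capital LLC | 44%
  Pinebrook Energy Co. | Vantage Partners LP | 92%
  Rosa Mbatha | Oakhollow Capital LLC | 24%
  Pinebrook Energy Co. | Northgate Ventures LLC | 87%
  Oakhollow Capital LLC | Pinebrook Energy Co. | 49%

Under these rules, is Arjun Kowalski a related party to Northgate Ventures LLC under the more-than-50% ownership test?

No

Chain via Oakhollow Capital LLC → Pinebrook Energy Co. (R2): 44% × 49% × 87% = 18.7572% of Northgate Ventures LLC.
Direct interest in Northgate Ventures LLC: 12%.
Aggregating (R1): 18.7572% + 12% = 30.7572%.
30.7572% does not exceed the 50% threshold, so Arjun is not a related party to Northgate Ventures LLC.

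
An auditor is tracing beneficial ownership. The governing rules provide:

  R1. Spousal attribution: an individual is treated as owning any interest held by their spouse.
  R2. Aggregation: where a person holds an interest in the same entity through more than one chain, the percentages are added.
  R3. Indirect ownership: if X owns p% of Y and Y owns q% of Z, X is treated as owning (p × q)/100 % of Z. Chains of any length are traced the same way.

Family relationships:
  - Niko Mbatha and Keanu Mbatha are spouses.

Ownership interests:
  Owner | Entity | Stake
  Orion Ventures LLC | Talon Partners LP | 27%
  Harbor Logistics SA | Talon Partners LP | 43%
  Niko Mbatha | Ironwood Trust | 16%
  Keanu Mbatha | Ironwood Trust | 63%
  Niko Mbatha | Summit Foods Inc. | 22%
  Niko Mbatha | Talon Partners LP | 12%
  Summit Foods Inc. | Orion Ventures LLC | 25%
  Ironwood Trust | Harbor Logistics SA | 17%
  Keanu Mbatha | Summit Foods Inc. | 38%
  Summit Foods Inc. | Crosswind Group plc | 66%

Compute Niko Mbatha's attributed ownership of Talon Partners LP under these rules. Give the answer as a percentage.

21.8249%

By spousal attribution (R1), Niko Mbatha is treated as also owning Keanu Mbatha's interest in Ironwood Trust, giving 16% + 63% = 79%.
By spousal attribution (R1), Niko Mbatha is treated as also owning Keanu Mbatha's interest in Summit Foods Inc, giving 22% + 38% = 60%.
Chain via Ironwood Trust → Harbor Logistics SA (R3): 79% × 17% × 43% = 5.7749% of Talon Partners LP.
Chain via Summit Foods Inc. → Orion Ventures LLC (R3): 60% × 25% × 27% = 4.05% of Talon Partners LP.
Direct interest in Talon Partners LP: 12%.
Aggregating (R2): 5.7749% + 4.05% + 12% = 21.8249%.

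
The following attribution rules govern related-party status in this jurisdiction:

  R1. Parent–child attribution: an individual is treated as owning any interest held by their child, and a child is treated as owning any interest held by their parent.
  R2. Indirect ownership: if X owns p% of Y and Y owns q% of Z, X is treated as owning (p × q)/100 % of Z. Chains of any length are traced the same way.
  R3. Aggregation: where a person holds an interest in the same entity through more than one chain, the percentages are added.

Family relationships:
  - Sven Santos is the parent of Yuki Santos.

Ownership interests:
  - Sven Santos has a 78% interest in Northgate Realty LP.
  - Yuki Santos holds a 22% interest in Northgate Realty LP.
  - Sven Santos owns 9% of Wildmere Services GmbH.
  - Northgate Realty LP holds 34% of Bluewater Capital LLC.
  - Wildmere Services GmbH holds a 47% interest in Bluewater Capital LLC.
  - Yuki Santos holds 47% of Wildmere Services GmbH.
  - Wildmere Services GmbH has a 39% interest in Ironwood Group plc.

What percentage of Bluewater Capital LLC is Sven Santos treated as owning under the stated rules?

60.32%

By parent–child attribution (R1), Sven Santos is treated as also owning Yuki Santos's interest in Wildmere Services GmbH, giving 9% + 47% = 56%.
By parent–child attribution (R1), Sven Santos is treated as also owning Yuki Santos's interest in Northgate Realty LP, giving 78% + 22% = 100%.
Chain via Wildmere Services GmbH (R2): 56% × 47% = 26.32% of Bluewater Capital LLC.
Chain via Northgate Realty LP (R2): 100% × 34% = 34% of Bluewater Capital LLC.
Aggregating (R3): 26.32% + 34% = 60.32%.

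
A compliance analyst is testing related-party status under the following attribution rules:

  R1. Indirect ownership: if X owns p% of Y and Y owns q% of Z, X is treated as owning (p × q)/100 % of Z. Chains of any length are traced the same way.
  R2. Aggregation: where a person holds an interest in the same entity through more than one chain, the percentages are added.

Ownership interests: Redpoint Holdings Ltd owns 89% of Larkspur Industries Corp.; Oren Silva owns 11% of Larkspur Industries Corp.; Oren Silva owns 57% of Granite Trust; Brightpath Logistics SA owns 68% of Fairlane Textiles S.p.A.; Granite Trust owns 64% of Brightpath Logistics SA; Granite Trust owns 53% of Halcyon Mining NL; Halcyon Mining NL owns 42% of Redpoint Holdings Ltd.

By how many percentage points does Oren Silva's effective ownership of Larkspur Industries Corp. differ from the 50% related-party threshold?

27.707502

Chain via Granite Trust → Halcyon Mining NL → Redpoint Holdings Ltd (R1): 57% × 53% × 42% × 89% = 11.292498% of Larkspur Industries Corp.
Direct interest in Larkspur Industries Corp: 11%.
Aggregating (R2): 11.292498% + 11% = 22.292498%.
22.292498% falls short of the 50% threshold by 27.707502 percentage points.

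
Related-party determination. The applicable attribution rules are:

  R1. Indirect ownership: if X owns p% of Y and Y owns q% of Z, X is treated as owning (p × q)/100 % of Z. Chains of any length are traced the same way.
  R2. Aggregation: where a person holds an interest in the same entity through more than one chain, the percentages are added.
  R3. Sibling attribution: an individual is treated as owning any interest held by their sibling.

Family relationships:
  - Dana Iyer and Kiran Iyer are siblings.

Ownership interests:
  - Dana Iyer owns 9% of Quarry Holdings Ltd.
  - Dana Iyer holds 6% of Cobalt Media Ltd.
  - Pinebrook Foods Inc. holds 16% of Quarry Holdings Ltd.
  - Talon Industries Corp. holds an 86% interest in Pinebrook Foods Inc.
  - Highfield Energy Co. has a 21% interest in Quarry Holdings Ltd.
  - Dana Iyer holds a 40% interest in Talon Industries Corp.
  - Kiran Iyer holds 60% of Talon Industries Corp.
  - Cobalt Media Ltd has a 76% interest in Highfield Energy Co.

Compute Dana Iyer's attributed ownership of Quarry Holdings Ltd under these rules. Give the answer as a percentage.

By sibling attribution (R3), Dana Iyer is treated as also owning Kiran Iyer's interest in Talon Industries Corp, giving 40% + 60% = 100%.
Chain via Talon Industries Corp. → Pinebrook Foods Inc. (R1): 100% × 86% × 16% = 13.76% of Quarry Holdings Ltd.
Chain via Cobalt Media Ltd → Highfield Energy Co. (R1): 6% × 76% × 21% = 0.9576% of Quarry Holdings Ltd.
Direct interest in Quarry Holdings Ltd: 9%.
Aggregating (R2): 13.76% + 0.9576% + 9% = 23.7176%.

23.7176%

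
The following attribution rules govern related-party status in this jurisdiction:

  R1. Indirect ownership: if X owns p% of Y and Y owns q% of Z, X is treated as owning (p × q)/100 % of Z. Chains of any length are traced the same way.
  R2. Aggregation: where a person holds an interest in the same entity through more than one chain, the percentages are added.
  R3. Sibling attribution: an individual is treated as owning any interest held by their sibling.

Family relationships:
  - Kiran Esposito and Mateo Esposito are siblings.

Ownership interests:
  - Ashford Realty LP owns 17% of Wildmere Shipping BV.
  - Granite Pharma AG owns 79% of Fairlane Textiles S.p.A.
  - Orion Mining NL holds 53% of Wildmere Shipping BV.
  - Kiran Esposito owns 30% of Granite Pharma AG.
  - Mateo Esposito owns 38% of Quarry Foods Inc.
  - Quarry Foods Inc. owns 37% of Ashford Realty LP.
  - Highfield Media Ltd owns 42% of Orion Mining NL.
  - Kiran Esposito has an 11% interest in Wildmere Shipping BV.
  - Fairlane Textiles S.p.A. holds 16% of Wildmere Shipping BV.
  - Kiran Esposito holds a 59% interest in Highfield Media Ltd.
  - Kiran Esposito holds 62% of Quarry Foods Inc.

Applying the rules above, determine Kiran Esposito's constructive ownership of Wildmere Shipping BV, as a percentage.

34.2154%

By sibling attribution (R3), Kiran Esposito is treated as also owning Mateo Esposito's interest in Quarry Foods Inc, giving 62% + 38% = 100%.
Chain via Granite Pharma AG → Fairlane Textiles S.p.A. (R1): 30% × 79% × 16% = 3.792% of Wildmere Shipping BV.
Chain via Quarry Foods Inc. → Ashford Realty LP (R1): 100% × 37% × 17% = 6.29% of Wildmere Shipping BV.
Chain via Highfield Media Ltd → Orion Mining NL (R1): 59% × 42% × 53% = 13.1334% of Wildmere Shipping BV.
Direct interest in Wildmere Shipping BV: 11%.
Aggregating (R2): 3.792% + 6.29% + 13.1334% + 11% = 34.2154%.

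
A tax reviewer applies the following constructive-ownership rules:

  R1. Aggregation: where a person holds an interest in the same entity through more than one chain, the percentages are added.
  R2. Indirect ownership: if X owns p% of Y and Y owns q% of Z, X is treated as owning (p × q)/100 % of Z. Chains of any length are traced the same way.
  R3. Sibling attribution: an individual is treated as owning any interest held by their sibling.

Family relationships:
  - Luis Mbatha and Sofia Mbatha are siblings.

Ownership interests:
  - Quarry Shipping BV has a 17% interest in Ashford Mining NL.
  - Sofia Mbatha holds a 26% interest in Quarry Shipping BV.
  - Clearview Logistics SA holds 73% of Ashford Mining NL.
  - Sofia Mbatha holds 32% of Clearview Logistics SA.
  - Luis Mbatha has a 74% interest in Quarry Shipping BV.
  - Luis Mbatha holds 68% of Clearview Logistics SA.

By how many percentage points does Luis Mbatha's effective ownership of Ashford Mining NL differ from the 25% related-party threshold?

65

By sibling attribution (R3), Luis Mbatha is treated as also owning Sofia Mbatha's interest in Quarry Shipping BV, giving 74% + 26% = 100%.
By sibling attribution (R3), Luis Mbatha is treated as also owning Sofia Mbatha's interest in Clearview Logistics SA, giving 68% + 32% = 100%.
Chain via Quarry Shipping BV (R2): 100% × 17% = 17% of Ashford Mining NL.
Chain via Clearview Logistics SA (R2): 100% × 73% = 73% of Ashford Mining NL.
Aggregating (R1): 17% + 73% = 90%.
90% exceeds the 25% threshold by 65 percentage points.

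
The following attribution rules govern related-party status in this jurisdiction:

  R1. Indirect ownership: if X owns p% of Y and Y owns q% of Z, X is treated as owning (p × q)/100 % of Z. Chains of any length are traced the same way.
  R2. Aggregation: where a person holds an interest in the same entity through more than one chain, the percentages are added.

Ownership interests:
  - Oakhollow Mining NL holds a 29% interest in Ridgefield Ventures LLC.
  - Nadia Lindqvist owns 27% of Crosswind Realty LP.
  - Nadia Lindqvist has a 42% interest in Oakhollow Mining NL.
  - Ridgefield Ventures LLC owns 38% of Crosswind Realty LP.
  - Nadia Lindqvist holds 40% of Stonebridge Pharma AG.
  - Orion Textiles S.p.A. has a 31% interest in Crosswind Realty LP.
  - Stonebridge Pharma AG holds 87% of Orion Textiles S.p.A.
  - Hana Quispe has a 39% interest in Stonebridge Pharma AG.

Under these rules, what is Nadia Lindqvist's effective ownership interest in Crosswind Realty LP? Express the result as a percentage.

42.4164%

Chain via Oakhollow Mining NL → Ridgefield Ventures LLC (R1): 42% × 29% × 38% = 4.6284% of Crosswind Realty LP.
Chain via Stonebridge Pharma AG → Orion Textiles S.p.A. (R1): 40% × 87% × 31% = 10.788% of Crosswind Realty LP.
Direct interest in Crosswind Realty LP: 27%.
Aggregating (R2): 4.6284% + 10.788% + 27% = 42.4164%.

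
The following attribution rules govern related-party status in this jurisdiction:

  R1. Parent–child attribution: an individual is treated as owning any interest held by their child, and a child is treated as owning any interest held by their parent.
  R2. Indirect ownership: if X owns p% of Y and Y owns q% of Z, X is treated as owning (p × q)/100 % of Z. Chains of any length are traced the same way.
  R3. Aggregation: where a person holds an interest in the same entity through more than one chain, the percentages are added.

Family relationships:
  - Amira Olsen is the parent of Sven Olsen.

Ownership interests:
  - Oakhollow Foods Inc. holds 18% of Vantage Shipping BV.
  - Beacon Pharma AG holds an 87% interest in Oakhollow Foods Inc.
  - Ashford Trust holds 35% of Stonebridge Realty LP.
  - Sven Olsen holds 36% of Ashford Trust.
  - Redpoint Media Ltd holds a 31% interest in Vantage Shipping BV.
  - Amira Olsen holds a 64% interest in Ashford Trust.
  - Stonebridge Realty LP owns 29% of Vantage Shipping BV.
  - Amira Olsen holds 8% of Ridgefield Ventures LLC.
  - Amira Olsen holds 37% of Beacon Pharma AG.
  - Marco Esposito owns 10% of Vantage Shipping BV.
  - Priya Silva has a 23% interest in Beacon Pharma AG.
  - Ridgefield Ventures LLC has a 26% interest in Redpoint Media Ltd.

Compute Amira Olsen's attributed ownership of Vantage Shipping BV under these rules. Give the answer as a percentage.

16.589%

By parent–child attribution (R1), Amira Olsen is treated as also owning Sven Olsen's interest in Ashford Trust, giving 64% + 36% = 100%.
Chain via Beacon Pharma AG → Oakhollow Foods Inc. (R2): 37% × 87% × 18% = 5.7942% of Vantage Shipping BV.
Chain via Ridgefield Ventures LLC → Redpoint Media Ltd (R2): 8% × 26% × 31% = 0.6448% of Vantage Shipping BV.
Chain via Ashford Trust → Stonebridge Realty LP (R2): 100% × 35% × 29% = 10.15% of Vantage Shipping BV.
Aggregating (R3): 5.7942% + 0.6448% + 10.15% = 16.589%.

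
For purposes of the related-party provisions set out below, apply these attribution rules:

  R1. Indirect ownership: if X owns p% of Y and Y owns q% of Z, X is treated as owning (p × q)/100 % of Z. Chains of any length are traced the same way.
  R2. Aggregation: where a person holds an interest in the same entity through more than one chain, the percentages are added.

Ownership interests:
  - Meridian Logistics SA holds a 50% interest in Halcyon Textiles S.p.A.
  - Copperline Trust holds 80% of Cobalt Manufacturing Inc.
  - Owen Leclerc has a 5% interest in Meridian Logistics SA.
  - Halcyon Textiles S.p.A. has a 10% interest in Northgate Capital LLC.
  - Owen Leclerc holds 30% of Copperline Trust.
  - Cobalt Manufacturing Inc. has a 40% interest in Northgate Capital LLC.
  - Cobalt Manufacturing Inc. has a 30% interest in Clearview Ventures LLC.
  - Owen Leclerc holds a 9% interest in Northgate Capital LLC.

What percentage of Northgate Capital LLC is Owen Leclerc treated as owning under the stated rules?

Chain via Meridian Logistics SA → Halcyon Textiles S.p.A. (R1): 5% × 50% × 10% = 0.25% of Northgate Capital LLC.
Chain via Copperline Trust → Cobalt Manufacturing Inc. (R1): 30% × 80% × 40% = 9.6% of Northgate Capital LLC.
Direct interest in Northgate Capital LLC: 9%.
Aggregating (R2): 0.25% + 9.6% + 9% = 18.85%.

18.85%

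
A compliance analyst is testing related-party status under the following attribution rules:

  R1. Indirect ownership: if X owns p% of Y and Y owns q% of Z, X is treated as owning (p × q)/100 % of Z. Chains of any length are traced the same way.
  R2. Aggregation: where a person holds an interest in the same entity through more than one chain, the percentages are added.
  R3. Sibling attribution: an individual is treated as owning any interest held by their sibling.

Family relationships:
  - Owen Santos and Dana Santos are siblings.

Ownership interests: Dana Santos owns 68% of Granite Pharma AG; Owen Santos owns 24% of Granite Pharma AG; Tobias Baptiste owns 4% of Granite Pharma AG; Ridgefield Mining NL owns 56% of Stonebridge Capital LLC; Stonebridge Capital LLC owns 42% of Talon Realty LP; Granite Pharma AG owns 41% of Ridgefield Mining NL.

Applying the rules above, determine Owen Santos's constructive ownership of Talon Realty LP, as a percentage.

By sibling attribution (R3), Owen Santos is treated as also owning Dana Santos's interest in Granite Pharma AG, giving 24% + 68% = 92%.
Chain via Granite Pharma AG → Ridgefield Mining NL → Stonebridge Capital LLC (R1): 92% × 41% × 56% × 42% = 8.871744% of Talon Realty LP.

8.871744%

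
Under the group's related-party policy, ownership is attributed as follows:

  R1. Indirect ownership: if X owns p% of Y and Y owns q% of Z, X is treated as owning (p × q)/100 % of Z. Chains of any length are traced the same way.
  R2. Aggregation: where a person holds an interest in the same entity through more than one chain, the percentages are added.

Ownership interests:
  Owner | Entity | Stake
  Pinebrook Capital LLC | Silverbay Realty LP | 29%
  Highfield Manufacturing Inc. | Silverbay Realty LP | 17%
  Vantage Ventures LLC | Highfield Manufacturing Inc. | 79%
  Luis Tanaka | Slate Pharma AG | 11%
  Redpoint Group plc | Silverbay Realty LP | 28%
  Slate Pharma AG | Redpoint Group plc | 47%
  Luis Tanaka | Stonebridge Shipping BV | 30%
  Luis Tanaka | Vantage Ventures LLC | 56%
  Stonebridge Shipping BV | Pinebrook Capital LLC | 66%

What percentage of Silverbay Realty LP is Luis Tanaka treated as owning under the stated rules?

14.7104%

Chain via Vantage Ventures LLC → Highfield Manufacturing Inc. (R1): 56% × 79% × 17% = 7.5208% of Silverbay Realty LP.
Chain via Slate Pharma AG → Redpoint Group plc (R1): 11% × 47% × 28% = 1.4476% of Silverbay Realty LP.
Chain via Stonebridge Shipping BV → Pinebrook Capital LLC (R1): 30% × 66% × 29% = 5.742% of Silverbay Realty LP.
Aggregating (R2): 7.5208% + 1.4476% + 5.742% = 14.7104%.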